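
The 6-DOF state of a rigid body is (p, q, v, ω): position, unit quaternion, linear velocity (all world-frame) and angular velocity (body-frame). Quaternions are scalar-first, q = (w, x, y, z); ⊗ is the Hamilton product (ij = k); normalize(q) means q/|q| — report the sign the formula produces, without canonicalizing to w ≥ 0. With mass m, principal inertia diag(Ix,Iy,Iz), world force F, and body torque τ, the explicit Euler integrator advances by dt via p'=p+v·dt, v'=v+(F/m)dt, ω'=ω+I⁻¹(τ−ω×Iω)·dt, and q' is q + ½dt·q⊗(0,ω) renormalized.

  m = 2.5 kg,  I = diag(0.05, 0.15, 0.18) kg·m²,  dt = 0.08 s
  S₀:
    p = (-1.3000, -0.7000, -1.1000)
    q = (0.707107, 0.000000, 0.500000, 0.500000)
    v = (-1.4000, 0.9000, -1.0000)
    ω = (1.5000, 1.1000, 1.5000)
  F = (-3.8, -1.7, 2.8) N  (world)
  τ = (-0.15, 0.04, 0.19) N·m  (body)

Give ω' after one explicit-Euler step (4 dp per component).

(τ − ω×Iω)/I = (-3.9900, 2.2167, 0.1389)
ω + α·dt = (1.1808, 1.2773, 1.5111)

ω' = (1.1808, 1.2773, 1.5111)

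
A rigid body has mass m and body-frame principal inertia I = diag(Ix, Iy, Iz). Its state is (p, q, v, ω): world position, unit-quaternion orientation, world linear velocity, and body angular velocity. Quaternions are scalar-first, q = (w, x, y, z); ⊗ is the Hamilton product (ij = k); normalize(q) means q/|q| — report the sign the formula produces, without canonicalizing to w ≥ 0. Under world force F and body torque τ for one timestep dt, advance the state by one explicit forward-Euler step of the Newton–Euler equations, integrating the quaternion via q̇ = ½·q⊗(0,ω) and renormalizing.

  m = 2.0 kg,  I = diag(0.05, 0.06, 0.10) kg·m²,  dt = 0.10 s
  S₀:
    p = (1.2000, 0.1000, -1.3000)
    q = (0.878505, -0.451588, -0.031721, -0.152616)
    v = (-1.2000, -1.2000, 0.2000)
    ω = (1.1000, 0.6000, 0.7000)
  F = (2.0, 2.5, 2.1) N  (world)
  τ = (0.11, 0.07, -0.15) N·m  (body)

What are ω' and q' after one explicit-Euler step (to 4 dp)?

precession coupling ω×(Iω) = (0.0168, -0.0385, 0.0066)
angular accel α = (1.8640, 1.8083, -1.5660)
new body rate ω' = (1.2864, 0.7808, 0.5434)
Hamilton product q⊗(0,ω) = (0.6226106, 1.0357204, 0.6753370, 0.3788938)
q' = normalize(q + ½dt·q⊗(0,ω)) = (0.9073, -0.3988, 0.0020, -0.1333)

ω' = (1.2864, 0.7808, 0.5434)
q' = (0.9073, -0.3988, 0.0020, -0.1333)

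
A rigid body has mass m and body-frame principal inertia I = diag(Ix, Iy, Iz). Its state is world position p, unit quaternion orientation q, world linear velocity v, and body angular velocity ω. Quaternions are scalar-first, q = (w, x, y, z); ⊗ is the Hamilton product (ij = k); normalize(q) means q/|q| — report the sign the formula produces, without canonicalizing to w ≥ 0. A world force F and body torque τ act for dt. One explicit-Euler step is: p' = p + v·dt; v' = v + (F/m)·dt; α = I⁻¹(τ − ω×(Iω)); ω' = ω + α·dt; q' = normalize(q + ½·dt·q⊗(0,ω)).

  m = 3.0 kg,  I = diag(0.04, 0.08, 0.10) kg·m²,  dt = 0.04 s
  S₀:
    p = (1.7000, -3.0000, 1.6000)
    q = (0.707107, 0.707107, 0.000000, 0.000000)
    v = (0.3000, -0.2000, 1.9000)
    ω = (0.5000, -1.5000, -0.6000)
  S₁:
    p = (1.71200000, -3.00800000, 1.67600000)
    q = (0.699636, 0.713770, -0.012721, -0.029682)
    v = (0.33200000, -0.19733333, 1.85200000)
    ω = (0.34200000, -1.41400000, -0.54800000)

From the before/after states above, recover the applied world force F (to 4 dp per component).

F = (2.4000, 0.2000, -3.6000)

v₁ − v₀ = (0.03200000, 0.00266667, -0.04800000)
m·(v₁−v₀)/dt = (2.4000, 0.2000, -3.6000)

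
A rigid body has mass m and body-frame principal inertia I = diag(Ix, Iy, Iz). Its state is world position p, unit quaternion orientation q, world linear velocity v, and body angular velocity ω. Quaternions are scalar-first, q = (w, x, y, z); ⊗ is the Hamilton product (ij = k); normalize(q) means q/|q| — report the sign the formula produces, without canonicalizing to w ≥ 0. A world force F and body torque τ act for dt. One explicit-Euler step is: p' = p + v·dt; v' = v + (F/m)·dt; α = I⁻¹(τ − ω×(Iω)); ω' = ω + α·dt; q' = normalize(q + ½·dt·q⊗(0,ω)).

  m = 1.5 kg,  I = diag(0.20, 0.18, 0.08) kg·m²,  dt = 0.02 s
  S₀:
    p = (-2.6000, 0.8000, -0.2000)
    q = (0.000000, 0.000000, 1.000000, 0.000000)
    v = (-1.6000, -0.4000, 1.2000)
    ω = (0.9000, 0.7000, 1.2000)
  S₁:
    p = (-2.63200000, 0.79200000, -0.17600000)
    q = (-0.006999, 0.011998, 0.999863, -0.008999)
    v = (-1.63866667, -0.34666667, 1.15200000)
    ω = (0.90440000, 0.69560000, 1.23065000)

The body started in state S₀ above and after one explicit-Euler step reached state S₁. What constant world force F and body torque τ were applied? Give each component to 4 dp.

velocity change Δv = (-0.03866667, 0.05333333, -0.04800000)
F = m·Δv/dt = (-2.9000, 4.0000, -3.6000)
ω₁ − ω₀ = (0.00440000, -0.00440000, 0.03065000)
precession coupling = (-0.0840, 0.1296, -0.0126)
I·α + gyro = (-0.0400, 0.0900, 0.1100)

F = (-2.9000, 4.0000, -3.6000)
τ = (-0.0400, 0.0900, 0.1100)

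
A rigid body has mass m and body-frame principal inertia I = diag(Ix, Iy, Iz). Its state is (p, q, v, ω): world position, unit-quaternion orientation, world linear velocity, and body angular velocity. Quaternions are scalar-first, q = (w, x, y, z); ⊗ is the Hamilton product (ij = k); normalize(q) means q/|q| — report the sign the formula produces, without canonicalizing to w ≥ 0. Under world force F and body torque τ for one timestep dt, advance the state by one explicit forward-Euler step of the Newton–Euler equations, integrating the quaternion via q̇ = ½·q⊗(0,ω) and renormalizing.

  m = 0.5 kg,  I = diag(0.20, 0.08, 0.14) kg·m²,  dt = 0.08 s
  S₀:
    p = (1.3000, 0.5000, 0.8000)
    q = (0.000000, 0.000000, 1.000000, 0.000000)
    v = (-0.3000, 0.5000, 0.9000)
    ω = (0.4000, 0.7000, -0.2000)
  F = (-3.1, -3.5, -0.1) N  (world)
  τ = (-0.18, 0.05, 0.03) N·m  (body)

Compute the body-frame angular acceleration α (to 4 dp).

precession coupling ω×(Iω) = (-0.0084, -0.0048, -0.0336)
angular accel α = (-0.8580, 0.6850, 0.4543)

α = (-0.8580, 0.6850, 0.4543)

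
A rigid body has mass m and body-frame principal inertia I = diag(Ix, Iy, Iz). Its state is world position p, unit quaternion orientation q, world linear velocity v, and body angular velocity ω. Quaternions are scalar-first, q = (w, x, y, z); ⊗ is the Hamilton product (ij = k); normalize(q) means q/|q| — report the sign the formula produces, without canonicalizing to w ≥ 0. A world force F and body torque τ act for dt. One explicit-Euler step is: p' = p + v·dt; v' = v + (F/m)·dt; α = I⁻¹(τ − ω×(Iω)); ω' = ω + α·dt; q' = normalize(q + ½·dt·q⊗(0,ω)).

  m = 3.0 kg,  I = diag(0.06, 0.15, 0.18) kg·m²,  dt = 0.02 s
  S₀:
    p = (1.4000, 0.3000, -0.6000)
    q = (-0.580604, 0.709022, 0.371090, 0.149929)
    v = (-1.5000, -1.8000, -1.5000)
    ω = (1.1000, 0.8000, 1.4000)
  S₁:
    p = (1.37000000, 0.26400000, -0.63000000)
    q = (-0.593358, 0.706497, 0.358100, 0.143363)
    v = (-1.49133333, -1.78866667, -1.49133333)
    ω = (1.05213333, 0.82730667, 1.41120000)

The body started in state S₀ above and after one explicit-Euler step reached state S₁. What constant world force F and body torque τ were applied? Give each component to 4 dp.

v₁ − v₀ = (0.00866667, 0.01133333, 0.00866667)
m·(v₁−v₀)/dt = (1.3000, 1.7000, 1.3000)
Δω = ω₁−ω₀ = (-0.04786667, 0.02730667, 0.01120000)
ω₀×(Iω₀) = (0.0336, -0.1848, 0.0792)
τ = I·(Δω/dt) + ω₀×(Iω₀) = (-0.1100, 0.0200, 0.1800)

F = (1.3000, 1.7000, 1.3000)
τ = (-0.1100, 0.0200, 0.1800)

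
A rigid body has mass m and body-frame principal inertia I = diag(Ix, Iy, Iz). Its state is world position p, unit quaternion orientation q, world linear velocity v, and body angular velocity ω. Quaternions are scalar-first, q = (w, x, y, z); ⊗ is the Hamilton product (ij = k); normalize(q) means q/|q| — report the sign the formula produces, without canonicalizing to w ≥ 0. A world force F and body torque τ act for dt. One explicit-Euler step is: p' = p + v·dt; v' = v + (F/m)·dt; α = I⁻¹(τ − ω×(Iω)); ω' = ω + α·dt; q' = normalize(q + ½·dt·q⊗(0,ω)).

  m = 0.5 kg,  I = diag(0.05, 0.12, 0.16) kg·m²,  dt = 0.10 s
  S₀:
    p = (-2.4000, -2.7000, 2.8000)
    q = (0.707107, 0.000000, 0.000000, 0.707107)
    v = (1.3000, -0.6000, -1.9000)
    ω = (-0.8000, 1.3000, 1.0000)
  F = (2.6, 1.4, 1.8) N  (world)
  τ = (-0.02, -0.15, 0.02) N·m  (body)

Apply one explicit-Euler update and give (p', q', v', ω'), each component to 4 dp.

p' = (-2.2700, -2.7600, 2.6100)
q' = (0.6690, -0.0739, 0.0176, 0.7394)
v' = (1.8200, -0.3200, -1.5400)
ω' = (-0.9440, 1.1017, 1.0580)

a = (5.2000, 2.8000, 3.6000)
p + v·dt = (-2.2700, -2.7600, 2.6100)
v' = v + a·dt = (1.8200, -0.3200, -1.5400)
α = I⁻¹(τ − ω×Iω) = (-1.4400, -1.9833, 0.5800)
new body rate ω' = (-0.9440, 1.1017, 1.0580)
2q̇ = q⊗(0,ω) = (-0.7071070, -1.4849247, 0.3535535, 0.7071070)
q' = normalize(q + ½dt·q⊗(0,ω)) = (0.6690, -0.0739, 0.0176, 0.7394)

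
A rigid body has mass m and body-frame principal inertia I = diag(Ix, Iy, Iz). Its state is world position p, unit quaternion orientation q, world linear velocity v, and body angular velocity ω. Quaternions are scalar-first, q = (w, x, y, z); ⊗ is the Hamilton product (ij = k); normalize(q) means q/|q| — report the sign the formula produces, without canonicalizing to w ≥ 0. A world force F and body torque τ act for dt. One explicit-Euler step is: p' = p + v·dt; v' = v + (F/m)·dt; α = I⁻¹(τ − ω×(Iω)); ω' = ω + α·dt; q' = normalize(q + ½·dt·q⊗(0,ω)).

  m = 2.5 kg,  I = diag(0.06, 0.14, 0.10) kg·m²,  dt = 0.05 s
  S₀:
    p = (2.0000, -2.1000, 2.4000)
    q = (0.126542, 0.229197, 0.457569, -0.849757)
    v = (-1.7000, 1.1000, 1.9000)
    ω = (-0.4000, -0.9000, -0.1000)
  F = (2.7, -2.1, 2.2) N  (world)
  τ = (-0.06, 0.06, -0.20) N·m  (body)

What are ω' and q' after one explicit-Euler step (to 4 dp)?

gyro term ω×Iω = (-0.0036, -0.0016, 0.0288)
(τ − ω×Iω)/I = (-0.9400, 0.4400, -2.2880)
new body rate ω' = (-0.4470, -0.8780, -0.2144)
Hamilton product q⊗(0,ω) = (0.4185152, -0.8611550, 0.2489347, -0.0359039)
q + ½dt·q⊗(0,ω), renormalized = (0.1370, 0.2076, 0.4637, -0.8504)

ω' = (-0.4470, -0.8780, -0.2144)
q' = (0.1370, 0.2076, 0.4637, -0.8504)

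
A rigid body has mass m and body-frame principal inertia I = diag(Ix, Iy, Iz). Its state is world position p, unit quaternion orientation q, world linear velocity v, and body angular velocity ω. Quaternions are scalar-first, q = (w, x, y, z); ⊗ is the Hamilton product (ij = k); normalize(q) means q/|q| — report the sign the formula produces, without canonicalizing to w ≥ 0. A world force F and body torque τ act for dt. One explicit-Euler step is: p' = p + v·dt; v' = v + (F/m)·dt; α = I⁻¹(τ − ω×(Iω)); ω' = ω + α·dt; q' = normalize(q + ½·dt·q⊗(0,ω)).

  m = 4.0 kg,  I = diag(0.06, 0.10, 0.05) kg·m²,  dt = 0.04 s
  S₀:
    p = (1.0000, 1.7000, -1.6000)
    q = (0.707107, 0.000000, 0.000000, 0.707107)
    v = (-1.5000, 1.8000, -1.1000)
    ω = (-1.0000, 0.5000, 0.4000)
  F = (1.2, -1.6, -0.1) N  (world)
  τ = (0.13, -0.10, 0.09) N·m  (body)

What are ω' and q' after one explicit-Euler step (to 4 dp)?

α = I⁻¹(τ − ω×Iω) = (2.3333, -0.9600, 2.2000)
new body rate ω' = (-0.9067, 0.4616, 0.4880)
q⊗(0,ω) = (-0.2828428, -1.0606605, -0.3535535, 0.2828428)
updated quaternion q' = (0.7013, -0.0212, -0.0071, 0.7126)

ω' = (-0.9067, 0.4616, 0.4880)
q' = (0.7013, -0.0212, -0.0071, 0.7126)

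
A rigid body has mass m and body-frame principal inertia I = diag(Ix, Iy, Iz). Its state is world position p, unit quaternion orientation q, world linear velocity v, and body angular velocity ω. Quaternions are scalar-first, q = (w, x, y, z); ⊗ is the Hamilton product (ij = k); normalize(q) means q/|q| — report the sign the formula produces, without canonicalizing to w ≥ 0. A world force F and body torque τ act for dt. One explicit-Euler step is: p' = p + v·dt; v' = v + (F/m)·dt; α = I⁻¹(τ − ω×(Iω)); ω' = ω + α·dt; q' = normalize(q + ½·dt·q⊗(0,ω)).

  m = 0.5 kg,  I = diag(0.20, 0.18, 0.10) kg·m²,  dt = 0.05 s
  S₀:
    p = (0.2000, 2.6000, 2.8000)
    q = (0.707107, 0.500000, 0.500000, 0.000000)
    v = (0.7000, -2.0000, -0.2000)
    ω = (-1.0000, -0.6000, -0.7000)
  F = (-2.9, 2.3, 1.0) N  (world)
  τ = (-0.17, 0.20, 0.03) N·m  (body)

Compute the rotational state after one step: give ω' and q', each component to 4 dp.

precession coupling ω×(Iω) = (-0.0336, 0.0700, -0.0120)
angular accel α = (-0.6820, 0.7222, 0.4200)
ω + α·dt = (-1.0341, -0.5639, -0.6790)
Hamilton product q⊗(0,ω) = (0.8000000, -1.0571070, -0.0742642, -0.2949749)
updated quaternion q' = (0.7267, 0.4733, 0.4979, -0.0074)

ω' = (-1.0341, -0.5639, -0.6790)
q' = (0.7267, 0.4733, 0.4979, -0.0074)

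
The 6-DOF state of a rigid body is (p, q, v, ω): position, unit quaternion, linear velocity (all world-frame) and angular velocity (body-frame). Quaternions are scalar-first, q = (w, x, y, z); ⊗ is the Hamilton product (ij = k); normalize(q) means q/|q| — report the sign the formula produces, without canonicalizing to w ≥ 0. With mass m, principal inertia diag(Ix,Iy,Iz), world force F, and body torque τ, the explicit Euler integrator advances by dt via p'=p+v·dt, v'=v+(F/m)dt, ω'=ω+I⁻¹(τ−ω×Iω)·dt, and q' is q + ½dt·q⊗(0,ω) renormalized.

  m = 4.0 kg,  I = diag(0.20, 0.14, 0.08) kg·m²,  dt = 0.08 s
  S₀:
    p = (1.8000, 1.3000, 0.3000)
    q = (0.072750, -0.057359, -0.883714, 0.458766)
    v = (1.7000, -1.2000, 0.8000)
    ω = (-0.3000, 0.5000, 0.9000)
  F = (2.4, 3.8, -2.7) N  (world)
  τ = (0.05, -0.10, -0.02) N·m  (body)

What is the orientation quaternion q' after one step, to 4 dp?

2q̇ = q⊗(0,ω) = (0.0117599, -1.0465506, -0.0496317, -0.2283187)
updated quaternion q' = (0.0732, -0.0991, -0.8849, 0.4492)

q' = (0.0732, -0.0991, -0.8849, 0.4492)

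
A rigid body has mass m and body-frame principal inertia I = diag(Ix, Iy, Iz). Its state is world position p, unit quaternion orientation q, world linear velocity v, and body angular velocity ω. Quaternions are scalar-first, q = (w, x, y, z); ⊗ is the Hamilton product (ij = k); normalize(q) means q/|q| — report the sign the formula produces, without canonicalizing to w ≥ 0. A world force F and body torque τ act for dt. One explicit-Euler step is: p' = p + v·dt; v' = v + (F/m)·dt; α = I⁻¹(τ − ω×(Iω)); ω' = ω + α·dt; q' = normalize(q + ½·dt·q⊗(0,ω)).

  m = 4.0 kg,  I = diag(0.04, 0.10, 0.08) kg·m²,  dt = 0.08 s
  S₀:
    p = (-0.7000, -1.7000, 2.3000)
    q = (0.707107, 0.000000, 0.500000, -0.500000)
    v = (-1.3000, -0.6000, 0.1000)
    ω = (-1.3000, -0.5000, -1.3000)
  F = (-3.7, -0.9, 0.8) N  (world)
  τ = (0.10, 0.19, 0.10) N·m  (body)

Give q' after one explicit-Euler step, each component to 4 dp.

q⊗(0,ω) = (-0.4000000, -1.8192391, 0.2964465, -0.2692391)
q' = normalize(q + ½dt·q⊗(0,ω)) = (0.6891, -0.0726, 0.5104, -0.5093)

q' = (0.6891, -0.0726, 0.5104, -0.5093)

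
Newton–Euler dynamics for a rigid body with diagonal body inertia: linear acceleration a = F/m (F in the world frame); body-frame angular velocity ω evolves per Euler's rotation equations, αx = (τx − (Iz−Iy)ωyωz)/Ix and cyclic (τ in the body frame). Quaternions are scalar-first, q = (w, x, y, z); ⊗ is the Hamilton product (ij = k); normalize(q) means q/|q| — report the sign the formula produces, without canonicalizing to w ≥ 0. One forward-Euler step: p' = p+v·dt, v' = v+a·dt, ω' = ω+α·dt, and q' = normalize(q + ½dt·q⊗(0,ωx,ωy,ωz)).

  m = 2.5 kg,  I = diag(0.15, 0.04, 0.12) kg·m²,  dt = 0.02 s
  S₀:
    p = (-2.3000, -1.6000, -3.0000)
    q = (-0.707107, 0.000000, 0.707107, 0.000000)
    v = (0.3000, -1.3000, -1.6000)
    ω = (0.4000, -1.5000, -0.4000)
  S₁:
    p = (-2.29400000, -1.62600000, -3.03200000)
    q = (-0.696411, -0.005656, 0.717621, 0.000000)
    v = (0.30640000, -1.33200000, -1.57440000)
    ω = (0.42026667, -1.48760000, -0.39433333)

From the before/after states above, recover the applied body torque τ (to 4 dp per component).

τ = (0.2000, 0.0200, 0.1000)

Δω = ω₁−ω₀ = (0.02026667, 0.01240000, 0.00566667)
applied torque τ = (0.2000, 0.0200, 0.1000)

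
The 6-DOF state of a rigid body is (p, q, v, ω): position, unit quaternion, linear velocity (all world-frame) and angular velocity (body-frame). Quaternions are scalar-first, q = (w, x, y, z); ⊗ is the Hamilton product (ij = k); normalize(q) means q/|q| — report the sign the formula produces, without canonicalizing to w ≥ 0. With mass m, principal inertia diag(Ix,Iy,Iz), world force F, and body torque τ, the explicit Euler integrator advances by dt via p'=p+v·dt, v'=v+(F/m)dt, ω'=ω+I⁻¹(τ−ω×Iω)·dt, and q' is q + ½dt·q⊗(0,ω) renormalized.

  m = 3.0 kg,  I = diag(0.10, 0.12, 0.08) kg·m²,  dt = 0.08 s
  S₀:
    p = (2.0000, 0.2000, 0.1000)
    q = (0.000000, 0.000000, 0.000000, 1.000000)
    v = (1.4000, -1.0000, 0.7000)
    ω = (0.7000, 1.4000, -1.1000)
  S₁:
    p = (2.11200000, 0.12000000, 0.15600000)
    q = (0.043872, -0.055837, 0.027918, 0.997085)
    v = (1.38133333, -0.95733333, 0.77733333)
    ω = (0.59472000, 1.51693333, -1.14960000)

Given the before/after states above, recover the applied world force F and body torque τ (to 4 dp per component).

F = (-0.7000, 1.6000, 2.9000)
τ = (-0.0700, 0.1600, -0.0300)

v₁ − v₀ = (-0.01866667, 0.04266667, 0.07733333)
m·(v₁−v₀)/dt = (-0.7000, 1.6000, 2.9000)
rate change Δω = (-0.10528000, 0.11693333, -0.04960000)
precession coupling = (0.0616, -0.0154, 0.0196)
applied torque τ = (-0.0700, 0.1600, -0.0300)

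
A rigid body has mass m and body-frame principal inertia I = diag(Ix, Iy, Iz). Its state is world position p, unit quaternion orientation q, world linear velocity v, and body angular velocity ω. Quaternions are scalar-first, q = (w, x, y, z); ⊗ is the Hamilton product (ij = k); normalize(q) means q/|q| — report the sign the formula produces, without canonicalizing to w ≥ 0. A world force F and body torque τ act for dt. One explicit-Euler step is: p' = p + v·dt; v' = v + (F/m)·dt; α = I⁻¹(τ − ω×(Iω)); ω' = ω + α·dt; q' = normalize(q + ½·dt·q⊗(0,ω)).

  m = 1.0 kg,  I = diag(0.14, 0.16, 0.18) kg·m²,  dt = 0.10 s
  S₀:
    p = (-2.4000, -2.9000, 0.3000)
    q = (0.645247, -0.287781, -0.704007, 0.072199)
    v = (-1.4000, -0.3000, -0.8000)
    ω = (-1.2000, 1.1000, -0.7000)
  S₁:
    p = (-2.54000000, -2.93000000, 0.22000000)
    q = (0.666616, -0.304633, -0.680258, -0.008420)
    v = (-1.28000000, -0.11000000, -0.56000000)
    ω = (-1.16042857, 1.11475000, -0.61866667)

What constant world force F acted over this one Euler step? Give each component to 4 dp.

F = (1.2000, 1.9000, 2.4000)

velocity change Δv = (0.12000000, 0.19000000, 0.24000000)
applied force F = (1.2000, 1.9000, 2.4000)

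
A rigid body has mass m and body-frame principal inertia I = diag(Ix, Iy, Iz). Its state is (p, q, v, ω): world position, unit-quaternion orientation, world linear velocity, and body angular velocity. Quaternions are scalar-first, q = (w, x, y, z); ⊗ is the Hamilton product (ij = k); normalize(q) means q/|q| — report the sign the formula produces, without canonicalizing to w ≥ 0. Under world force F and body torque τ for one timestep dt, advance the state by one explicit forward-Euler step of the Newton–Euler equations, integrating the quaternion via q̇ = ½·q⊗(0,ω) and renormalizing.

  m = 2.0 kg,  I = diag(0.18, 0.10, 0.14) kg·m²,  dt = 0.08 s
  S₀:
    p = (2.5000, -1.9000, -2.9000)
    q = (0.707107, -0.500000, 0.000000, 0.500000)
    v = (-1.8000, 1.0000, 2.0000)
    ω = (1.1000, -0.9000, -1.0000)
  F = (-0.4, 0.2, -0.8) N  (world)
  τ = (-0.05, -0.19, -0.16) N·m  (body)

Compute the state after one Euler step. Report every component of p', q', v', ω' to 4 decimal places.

p' = (2.3560, -1.8200, -2.7400)
q' = (0.7473, -0.4498, -0.0234, 0.4885)
v' = (-1.8160, 1.0080, 1.9680)
ω' = (1.0618, -1.0168, -1.1367)

p + v·dt = (2.3560, -1.8200, -2.7400)
v' = v + a·dt = (-1.8160, 1.0080, 1.9680)
ω×(Iω) gyroscopic = (0.0360, -0.0440, 0.0792)
(τ − ω×Iω)/I = (-0.4778, -1.4600, -1.7086)
ω' = ω + α·dt = (1.0618, -1.0168, -1.1367)
2q̇ = q⊗(0,ω) = (1.0500000, 1.2278177, -0.5863963, -0.2571070)
updated quaternion q' = (0.7473, -0.4498, -0.0234, 0.4885)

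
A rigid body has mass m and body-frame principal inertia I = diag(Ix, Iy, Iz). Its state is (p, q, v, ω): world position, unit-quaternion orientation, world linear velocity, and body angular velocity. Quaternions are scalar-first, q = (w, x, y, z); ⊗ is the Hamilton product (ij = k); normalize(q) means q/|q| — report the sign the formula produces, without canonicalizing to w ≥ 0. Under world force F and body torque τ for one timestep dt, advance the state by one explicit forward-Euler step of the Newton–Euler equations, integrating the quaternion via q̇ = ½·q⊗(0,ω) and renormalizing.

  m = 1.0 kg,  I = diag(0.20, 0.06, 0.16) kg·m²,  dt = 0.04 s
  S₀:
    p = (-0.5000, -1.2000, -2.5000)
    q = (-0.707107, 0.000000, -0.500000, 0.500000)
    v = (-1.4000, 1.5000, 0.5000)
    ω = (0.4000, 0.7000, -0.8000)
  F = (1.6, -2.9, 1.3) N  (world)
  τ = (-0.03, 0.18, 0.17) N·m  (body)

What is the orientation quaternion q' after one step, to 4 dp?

q' = (-0.6919, -0.0047, -0.5058, 0.5152)

Hamilton product q⊗(0,ω) = (0.7500000, -0.2328428, -0.2949749, 0.7656856)
q' = normalize(q + ½dt·q⊗(0,ω)) = (-0.6919, -0.0047, -0.5058, 0.5152)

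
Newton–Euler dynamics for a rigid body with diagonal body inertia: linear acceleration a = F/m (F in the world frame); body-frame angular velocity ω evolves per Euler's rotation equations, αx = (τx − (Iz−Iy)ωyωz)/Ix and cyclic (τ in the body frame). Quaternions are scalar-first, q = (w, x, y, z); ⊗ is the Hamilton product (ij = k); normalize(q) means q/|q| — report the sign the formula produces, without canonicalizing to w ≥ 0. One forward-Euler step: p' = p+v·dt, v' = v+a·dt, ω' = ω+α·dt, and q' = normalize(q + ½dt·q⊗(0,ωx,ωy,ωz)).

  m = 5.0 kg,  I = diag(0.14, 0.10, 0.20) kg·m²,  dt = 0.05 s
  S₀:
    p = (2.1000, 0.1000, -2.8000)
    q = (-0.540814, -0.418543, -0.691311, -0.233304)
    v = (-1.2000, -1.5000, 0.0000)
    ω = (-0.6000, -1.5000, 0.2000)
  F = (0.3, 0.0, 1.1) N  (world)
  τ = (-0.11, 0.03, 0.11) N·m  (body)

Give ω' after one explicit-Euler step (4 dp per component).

precession coupling ω×(Iω) = (-0.0300, 0.0072, -0.0360)
α = I⁻¹(τ − ω×Iω) = (-0.5714, 0.2280, 0.7300)
ω' = ω + α·dt = (-0.6286, -1.4886, 0.2365)

ω' = (-0.6286, -1.4886, 0.2365)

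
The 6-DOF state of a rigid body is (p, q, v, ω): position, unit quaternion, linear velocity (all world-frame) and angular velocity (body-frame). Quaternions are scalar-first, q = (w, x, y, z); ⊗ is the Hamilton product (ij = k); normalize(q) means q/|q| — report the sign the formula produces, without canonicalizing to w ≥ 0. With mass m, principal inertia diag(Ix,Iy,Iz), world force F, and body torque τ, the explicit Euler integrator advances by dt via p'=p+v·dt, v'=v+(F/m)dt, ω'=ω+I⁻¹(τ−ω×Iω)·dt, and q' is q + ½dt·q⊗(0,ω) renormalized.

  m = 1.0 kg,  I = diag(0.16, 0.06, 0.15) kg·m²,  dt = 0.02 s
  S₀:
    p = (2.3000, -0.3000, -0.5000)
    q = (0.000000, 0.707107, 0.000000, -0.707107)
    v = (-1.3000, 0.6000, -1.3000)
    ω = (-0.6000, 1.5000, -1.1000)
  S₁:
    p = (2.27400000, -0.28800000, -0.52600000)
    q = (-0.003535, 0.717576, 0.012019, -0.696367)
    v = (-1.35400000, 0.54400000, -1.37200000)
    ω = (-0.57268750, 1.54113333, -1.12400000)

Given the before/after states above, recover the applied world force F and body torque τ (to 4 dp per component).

F = (-2.7000, -2.8000, -3.6000)
τ = (0.0700, 0.1300, -0.0900)

velocity change Δv = (-0.05400000, -0.05600000, -0.07200000)
applied force F = (-2.7000, -2.8000, -3.6000)
rate change Δω = (0.02731250, 0.04113333, -0.02400000)
applied torque τ = (0.0700, 0.1300, -0.0900)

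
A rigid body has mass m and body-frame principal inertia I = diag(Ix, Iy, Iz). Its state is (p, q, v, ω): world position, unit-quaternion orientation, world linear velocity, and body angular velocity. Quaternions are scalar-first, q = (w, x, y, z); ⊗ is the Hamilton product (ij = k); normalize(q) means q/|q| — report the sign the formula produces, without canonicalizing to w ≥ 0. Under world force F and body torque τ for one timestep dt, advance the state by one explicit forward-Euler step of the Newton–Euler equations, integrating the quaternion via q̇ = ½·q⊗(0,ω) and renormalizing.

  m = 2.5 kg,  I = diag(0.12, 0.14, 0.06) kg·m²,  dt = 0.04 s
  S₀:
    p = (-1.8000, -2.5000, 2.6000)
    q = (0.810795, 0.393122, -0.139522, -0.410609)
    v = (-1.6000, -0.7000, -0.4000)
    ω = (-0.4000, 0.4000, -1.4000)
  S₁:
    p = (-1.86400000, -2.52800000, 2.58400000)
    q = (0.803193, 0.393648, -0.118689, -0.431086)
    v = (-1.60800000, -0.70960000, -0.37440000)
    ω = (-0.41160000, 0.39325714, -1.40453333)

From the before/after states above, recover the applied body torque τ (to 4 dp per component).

Δω = ω₁−ω₀ = (-0.01160000, -0.00674286, -0.00453333)
ω₀×(Iω₀) = (0.0448, 0.0336, -0.0032)
applied torque τ = (0.0100, 0.0100, -0.0100)

τ = (0.0100, 0.0100, -0.0100)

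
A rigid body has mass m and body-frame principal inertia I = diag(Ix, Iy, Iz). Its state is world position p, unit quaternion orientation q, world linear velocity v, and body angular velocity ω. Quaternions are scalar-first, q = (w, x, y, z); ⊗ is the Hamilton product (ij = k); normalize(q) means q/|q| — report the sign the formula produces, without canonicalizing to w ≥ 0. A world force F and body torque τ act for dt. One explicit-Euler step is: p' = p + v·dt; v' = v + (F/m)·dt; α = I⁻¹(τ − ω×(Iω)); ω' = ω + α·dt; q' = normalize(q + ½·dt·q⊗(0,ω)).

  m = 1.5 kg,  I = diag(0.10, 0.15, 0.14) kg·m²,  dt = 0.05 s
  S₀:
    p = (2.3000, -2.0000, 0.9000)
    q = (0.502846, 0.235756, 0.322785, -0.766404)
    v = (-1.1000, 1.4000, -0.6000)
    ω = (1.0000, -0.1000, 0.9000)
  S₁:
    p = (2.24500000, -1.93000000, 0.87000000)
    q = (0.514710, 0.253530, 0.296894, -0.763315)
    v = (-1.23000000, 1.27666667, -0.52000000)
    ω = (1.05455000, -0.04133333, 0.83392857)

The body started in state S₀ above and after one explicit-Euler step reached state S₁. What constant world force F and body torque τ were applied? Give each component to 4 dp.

F = (-3.9000, -3.7000, 2.4000)
τ = (0.1100, 0.1400, -0.1900)

velocity change Δv = (-0.13000000, -0.12333333, 0.08000000)
F = m·Δv/dt = (-3.9000, -3.7000, 2.4000)
rate change Δω = (0.05455000, 0.05866667, -0.06607143)
ω₀×(Iω₀) = (0.0009, -0.0360, -0.0050)
I·α + gyro = (0.1100, 0.1400, -0.1900)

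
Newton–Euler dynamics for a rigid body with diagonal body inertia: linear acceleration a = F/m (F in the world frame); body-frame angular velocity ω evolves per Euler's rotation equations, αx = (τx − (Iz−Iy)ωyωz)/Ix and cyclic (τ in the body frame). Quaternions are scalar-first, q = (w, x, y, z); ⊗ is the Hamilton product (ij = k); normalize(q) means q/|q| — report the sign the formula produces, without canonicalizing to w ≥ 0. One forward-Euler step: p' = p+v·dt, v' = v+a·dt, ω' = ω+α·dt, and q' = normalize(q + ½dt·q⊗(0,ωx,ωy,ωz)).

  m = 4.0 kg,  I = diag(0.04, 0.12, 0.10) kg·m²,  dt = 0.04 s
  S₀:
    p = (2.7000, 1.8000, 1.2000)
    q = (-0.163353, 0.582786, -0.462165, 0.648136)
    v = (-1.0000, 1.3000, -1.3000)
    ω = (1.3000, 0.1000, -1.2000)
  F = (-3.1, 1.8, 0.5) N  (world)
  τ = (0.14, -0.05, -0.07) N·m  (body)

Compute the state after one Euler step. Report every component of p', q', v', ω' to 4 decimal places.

p' = (2.6600, 1.8520, 1.1480)
q' = (-0.1619, 0.5880, -0.4314, 0.6648)
v' = (-1.0310, 1.3180, -1.2950)
ω' = (1.4376, 0.0521, -1.2322)

gyro term ω×Iω = (0.0024, 0.0936, 0.0104)
angular accel α = (3.4400, -1.1967, -0.8040)
new body rate ω' = (1.4376, 0.0521, -1.2322)
Hamilton product q⊗(0,ω) = (0.0663579, 0.2774255, 1.5255847, 0.8551167)
q' = normalize(q + ½dt·q⊗(0,ω)) = (-0.1619, 0.5880, -0.4314, 0.6648)
a = F/m = (-0.7750, 0.4500, 0.1250)
p + v·dt = (2.6600, 1.8520, 1.1480)
v' = v + a·dt = (-1.0310, 1.3180, -1.2950)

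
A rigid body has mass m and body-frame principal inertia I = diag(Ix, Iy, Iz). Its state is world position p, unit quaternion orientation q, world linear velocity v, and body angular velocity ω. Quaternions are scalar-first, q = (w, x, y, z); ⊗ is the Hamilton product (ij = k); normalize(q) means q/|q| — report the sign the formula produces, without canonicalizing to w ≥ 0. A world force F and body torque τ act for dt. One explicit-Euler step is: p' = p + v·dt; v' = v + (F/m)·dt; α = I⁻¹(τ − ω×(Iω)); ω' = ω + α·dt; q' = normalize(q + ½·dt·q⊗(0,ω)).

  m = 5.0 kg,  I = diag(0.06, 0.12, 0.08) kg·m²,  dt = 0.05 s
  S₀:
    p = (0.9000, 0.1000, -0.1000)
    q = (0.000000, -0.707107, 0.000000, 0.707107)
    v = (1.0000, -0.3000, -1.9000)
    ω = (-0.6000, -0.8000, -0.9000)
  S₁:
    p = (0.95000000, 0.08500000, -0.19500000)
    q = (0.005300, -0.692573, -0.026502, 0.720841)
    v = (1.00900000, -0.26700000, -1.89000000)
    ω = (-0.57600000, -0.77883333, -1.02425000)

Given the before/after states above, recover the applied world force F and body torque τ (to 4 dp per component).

ω₁ − ω₀ = (0.02400000, 0.02116667, -0.12425000)
gyro term ω₀×Iω₀ = (-0.0288, -0.0108, 0.0288)
I·α + gyro = (0.0000, 0.0400, -0.1700)
v₁ − v₀ = (0.00900000, 0.03300000, 0.01000000)
m·(v₁−v₀)/dt = (0.9000, 3.3000, 1.0000)

F = (0.9000, 3.3000, 1.0000)
τ = (0.0000, 0.0400, -0.1700)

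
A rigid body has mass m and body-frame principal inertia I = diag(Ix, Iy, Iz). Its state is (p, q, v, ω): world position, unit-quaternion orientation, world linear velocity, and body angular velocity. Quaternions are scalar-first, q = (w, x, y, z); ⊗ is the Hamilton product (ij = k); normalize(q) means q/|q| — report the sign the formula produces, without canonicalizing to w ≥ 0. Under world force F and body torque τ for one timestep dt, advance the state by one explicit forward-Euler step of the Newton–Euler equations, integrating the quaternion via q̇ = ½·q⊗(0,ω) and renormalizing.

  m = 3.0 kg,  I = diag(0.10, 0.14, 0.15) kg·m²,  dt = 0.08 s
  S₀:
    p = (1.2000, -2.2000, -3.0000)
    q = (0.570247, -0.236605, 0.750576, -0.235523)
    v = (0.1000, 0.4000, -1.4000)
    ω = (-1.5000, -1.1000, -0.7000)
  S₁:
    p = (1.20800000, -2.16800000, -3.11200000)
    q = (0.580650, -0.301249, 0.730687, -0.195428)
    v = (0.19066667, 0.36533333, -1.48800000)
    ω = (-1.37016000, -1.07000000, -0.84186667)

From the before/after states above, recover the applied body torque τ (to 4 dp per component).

Δω = ω₁−ω₀ = (0.12984000, 0.03000000, -0.14186667)
applied torque τ = (0.1700, 0.0000, -0.2000)

τ = (0.1700, 0.0000, -0.2000)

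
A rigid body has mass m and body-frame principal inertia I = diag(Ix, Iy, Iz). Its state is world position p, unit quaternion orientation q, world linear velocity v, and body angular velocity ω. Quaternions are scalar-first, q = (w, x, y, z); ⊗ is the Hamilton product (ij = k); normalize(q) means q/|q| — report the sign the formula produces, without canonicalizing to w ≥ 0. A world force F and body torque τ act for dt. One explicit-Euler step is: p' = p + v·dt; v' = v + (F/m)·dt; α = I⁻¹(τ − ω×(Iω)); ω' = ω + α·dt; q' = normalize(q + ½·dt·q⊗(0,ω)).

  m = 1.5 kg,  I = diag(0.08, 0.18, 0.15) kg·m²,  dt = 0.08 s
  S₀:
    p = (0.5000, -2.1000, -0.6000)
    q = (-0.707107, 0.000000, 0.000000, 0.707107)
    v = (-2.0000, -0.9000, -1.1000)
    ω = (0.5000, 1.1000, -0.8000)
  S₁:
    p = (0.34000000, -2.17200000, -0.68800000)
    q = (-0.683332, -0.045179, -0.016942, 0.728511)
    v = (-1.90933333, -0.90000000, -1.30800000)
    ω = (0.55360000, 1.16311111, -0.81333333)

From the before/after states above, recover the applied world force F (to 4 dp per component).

F = (1.7000, 0.0000, -3.9000)

Δv = v₁−v₀ = (0.09066667, 0.00000000, -0.20800000)
applied force F = (1.7000, 0.0000, -3.9000)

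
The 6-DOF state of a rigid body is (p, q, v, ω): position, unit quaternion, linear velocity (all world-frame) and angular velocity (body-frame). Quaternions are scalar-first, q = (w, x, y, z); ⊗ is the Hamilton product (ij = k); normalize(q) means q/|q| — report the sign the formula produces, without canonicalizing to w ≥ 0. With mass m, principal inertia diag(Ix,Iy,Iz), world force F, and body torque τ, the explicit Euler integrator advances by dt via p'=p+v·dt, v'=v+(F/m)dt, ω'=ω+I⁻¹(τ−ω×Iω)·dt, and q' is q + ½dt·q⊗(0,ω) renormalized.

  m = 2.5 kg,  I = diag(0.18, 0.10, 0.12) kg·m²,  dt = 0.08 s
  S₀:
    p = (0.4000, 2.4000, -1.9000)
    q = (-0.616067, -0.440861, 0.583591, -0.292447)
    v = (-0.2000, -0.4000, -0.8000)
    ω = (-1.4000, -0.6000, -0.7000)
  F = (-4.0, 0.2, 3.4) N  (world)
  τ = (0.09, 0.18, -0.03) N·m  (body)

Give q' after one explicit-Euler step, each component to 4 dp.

2q̇ = q⊗(0,ω) = (-0.4717637, 0.2785119, 0.4704633, 1.5127909)
updated quaternion q' = (-0.6335, -0.4288, 0.6011, -0.2314)

q' = (-0.6335, -0.4288, 0.6011, -0.2314)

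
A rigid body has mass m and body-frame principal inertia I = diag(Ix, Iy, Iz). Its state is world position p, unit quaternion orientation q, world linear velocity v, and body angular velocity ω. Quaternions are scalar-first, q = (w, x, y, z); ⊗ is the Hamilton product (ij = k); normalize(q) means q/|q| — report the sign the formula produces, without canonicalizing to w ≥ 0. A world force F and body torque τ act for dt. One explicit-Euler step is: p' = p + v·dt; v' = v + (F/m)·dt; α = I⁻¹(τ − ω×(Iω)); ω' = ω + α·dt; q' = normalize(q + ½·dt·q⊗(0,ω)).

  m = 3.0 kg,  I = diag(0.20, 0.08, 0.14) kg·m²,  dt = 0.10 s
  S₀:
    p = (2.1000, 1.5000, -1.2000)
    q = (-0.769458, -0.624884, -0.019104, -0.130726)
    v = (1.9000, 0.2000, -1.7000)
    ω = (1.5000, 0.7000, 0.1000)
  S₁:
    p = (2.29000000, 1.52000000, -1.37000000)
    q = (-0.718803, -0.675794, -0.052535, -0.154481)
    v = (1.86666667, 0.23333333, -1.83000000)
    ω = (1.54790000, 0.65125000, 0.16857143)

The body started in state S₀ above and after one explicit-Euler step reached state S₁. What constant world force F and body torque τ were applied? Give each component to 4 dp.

F = (-1.0000, 1.0000, -3.9000)
τ = (0.1000, -0.0300, -0.0300)

ω₁ − ω₀ = (0.04790000, -0.04875000, 0.06857143)
gyro term ω₀×Iω₀ = (0.0042, 0.0090, -0.1260)
I·α + gyro = (0.1000, -0.0300, -0.0300)
v₁ − v₀ = (-0.03333333, 0.03333333, -0.13000000)
applied force F = (-1.0000, 1.0000, -3.9000)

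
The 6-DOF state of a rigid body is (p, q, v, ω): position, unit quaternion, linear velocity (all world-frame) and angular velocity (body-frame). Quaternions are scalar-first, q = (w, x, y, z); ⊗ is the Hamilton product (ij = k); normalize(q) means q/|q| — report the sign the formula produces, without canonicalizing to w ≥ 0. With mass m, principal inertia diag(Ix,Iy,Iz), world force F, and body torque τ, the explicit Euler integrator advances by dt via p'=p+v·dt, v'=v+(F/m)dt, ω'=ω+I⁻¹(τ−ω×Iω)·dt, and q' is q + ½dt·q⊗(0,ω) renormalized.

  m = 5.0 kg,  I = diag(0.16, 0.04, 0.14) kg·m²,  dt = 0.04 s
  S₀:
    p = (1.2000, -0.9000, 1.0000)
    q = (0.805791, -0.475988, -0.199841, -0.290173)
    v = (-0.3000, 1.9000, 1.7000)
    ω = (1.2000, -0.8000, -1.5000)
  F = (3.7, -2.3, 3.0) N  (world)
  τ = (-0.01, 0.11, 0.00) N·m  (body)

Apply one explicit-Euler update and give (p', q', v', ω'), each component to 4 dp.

p' = (1.1880, -0.8240, 1.0680)
q' = (0.8046, -0.4549, -0.2338, -0.3017)
v' = (-0.2704, 1.8816, 1.7240)
ω' = (1.1675, -0.6540, -1.5329)

p + v·dt = (1.1880, -0.8240, 1.0680)
v' = v + a·dt = (-0.2704, 1.8816, 1.7240)
precession coupling ω×(Iω) = (0.1200, -0.0360, 0.1152)
α = I⁻¹(τ − ω×Iω) = (-0.8125, 3.6500, -0.8229)
ω' = ω + α·dt = (1.1675, -0.6540, -1.5329)
q⊗(0,ω) = (-0.0239467, 1.0345723, -1.7068224, -0.5880869)
q + ½dt·q⊗(0,ω), renormalized = (0.8046, -0.4549, -0.2338, -0.3017)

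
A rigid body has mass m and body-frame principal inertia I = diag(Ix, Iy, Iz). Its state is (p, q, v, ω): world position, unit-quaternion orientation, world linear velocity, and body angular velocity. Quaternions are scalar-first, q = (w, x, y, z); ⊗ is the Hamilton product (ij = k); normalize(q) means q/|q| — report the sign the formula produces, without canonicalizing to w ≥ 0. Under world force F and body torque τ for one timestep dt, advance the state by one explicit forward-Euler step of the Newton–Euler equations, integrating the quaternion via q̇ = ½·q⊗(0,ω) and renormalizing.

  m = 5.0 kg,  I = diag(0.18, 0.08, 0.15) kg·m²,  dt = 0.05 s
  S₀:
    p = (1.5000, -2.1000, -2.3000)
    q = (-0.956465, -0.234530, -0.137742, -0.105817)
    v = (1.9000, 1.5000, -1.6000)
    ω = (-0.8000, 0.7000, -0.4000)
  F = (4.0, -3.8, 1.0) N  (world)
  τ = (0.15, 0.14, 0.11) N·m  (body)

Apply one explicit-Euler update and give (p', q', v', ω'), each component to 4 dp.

angular accel α = (0.9422, 1.6300, 0.3600)
ω' = ω + α·dt = (-0.7529, 0.7815, -0.3820)
Hamilton product q⊗(0,ω) = (-0.1335314, 0.8943407, -0.6786839, 0.1082214)
updated quaternion q' = (-0.9594, -0.2121, -0.1546, -0.1031)
p' = p + v·dt = (1.5950, -2.0250, -2.3800)
new velocity v' = (1.9400, 1.4620, -1.5900)

p' = (1.5950, -2.0250, -2.3800)
q' = (-0.9594, -0.2121, -0.1546, -0.1031)
v' = (1.9400, 1.4620, -1.5900)
ω' = (-0.7529, 0.7815, -0.3820)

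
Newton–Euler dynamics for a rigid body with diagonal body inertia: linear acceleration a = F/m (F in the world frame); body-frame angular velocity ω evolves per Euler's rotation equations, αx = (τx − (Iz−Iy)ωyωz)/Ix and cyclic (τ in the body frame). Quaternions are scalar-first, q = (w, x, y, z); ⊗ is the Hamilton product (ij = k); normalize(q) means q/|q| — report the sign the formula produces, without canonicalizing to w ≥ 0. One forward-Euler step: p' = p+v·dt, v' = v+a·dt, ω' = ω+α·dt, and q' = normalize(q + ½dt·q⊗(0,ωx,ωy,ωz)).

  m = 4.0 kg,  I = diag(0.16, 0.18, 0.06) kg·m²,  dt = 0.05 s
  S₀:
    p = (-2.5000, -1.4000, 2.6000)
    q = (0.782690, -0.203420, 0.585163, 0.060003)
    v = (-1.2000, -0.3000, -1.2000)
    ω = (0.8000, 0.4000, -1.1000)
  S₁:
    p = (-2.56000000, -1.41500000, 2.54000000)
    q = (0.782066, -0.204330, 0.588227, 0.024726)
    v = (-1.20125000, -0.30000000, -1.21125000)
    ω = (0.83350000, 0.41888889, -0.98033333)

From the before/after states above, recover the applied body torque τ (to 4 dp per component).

ω₁ − ω₀ = (0.03350000, 0.01888889, 0.11966667)
applied torque τ = (0.1600, -0.0200, 0.1500)

τ = (0.1600, -0.0200, 0.1500)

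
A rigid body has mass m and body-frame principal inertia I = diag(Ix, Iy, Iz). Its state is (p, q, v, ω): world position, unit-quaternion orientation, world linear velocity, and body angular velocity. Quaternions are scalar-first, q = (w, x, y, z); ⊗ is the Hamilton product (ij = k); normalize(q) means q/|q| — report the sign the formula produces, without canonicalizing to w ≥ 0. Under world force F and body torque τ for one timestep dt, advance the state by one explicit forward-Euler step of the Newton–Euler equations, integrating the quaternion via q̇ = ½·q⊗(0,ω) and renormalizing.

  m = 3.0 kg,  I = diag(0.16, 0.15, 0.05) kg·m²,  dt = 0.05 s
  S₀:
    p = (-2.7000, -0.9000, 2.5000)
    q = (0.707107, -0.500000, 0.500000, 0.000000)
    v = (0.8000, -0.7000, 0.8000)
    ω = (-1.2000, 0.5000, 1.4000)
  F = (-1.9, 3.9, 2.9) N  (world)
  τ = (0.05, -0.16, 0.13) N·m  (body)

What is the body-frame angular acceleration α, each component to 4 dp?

α = (0.7500, 0.1653, 2.4800)

precession coupling ω×(Iω) = (-0.0700, -0.1848, 0.0060)
(τ − ω×Iω)/I = (0.7500, 0.1653, 2.4800)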